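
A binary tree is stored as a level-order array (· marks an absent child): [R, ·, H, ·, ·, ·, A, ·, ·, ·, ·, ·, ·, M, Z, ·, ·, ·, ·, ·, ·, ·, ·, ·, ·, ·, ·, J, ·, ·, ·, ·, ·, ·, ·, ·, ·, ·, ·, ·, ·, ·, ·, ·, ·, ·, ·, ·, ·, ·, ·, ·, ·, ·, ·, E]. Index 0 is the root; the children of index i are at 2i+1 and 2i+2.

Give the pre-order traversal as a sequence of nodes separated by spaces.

Pre-order visits the node, then its left subtree, then its right subtree.
Visit R.
At R: no left child.
At R: go right to H.
  Visit H.
  At H: no left child.
  At H: go right to A.
    Visit A.
    At A: go left to M.
      Visit M.
      At M: go left to J.
        Visit J.
        At J: go left to E.
          E is a leaf — visit E.
        At J: no right child.
      At M: no right child.
    At A: go right to Z.
      Z is a leaf — visit Z.

R H A M J E Z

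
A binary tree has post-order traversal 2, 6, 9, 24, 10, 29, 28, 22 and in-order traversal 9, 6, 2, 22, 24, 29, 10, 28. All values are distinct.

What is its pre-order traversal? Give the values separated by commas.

22, 9, 6, 2, 28, 29, 24, 10

The last element of post-order is the root; it splits in-order into left and right subtrees.
Root 22: left subtree has 3 nodes {9, 6, 2}, right has 4 {24, 29, 10, 28}.
  Root 9: left subtree has 0 nodes { }, right has 2 {6, 2}.
    Root 6: left subtree has 0 nodes { }, right has 1 {2}.
  Root 28: left subtree has 3 nodes {24, 29, 10}, right has 0 { }.
    Root 29: left subtree has 1 node {24}, right has 1 {10}.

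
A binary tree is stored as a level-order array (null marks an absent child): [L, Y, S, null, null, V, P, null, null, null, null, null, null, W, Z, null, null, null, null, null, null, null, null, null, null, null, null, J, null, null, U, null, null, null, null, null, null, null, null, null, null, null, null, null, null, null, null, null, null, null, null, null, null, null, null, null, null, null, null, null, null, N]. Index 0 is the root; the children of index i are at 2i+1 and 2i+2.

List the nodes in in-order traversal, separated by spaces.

In-order visits the left subtree, then the node, then the right subtree.
At L: go left to Y.
  Y is a leaf — visit Y.
Visit L.
At L: go right to S.
  At S: go left to V.
    V is a leaf — visit V.
  Visit S.
  At S: go right to P.
    At P: go left to W.
      At W: go left to J.
        J is a leaf — visit J.
      Visit W.
      At W: no right child.
    Visit P.
    At P: go right to Z.
      At Z: no left child.
      Visit Z.
      At Z: go right to U.
        At U: go left to N.
          N is a leaf — visit N.
        Visit U.
        At U: no right child.

Y L V S J W P Z N U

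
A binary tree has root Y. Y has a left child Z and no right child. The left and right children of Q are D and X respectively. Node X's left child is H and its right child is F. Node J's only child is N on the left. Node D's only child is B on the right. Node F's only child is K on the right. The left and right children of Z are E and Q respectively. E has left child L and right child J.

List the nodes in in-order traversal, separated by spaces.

L E N J Z D B Q H X F K Y

In-order visits the left subtree, then the node, then the right subtree.
At Y: go left to Z.
  At Z: go left to E.
    At E: go left to L.
      L is a leaf — visit L.
    Visit E.
    At E: go right to J.
      At J: go left to N.
        N is a leaf — visit N.
      Visit J.
      At J: no right child.
  Visit Z.
  At Z: go right to Q.
    At Q: go left to D.
      At D: no left child.
      Visit D.
      At D: go right to B.
        B is a leaf — visit B.
    Visit Q.
    At Q: go right to X.
      At X: go left to H.
        H is a leaf — visit H.
      Visit X.
      At X: go right to F.
        At F: no left child.
        Visit F.
        At F: go right to K.
          K is a leaf — visit K.
Visit Y.
At Y: no right child.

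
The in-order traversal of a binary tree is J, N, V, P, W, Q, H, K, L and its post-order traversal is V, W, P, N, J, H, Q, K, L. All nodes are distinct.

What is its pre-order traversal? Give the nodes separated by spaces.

L K Q J N P V W H

The last element of post-order is the root; it splits in-order into left and right subtrees.
Root L: left subtree has 8 nodes {J, N, V, P, W, Q, H, K}, right has 0 { }.
  Root K: left subtree has 7 nodes {J, N, V, P, W, Q, H}, right has 0 { }.
    Root Q: left subtree has 5 nodes {J, N, V, P, W}, right has 1 {H}.
      Root J: left subtree has 0 nodes { }, right has 4 {N, V, P, W}.
        Root N: left subtree has 0 nodes { }, right has 3 {V, P, W}.
          Root P: left subtree has 1 node {V}, right has 1 {W}.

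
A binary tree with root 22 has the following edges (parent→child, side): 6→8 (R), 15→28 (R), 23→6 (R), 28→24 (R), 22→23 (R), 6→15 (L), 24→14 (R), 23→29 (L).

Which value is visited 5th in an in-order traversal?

28

In-order visits the left subtree, then the node, then the right subtree.
At 22: no left child.
Visit 22.
At 22: go right to 23.
  At 23: go left to 29.
    29 is a leaf — visit 29.
  Visit 23.
  At 23: go right to 6.
    At 6: go left to 15.
      At 15: no left child.
      Visit 15.
      At 15: go right to 28.
        At 28: no left child.
        Visit 28.
        At 28: go right to 24.
          At 24: no left child.
          Visit 24.
          At 24: go right to 14.
            14 is a leaf — visit 14.
    Visit 6.
    At 6: go right to 8.
      8 is a leaf — visit 8.
Full in-order sequence: 22, 29, 23, 15, 28, 24, 14, 6, 8.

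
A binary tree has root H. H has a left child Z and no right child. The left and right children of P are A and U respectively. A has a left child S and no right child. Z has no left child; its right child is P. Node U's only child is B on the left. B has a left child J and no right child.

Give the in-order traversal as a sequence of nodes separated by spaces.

In-order visits the left subtree, then the node, then the right subtree.
At H: go left to Z.
  At Z: no left child.
  Visit Z.
  At Z: go right to P.
    At P: go left to A.
      At A: go left to S.
        S is a leaf — visit S.
      Visit A.
      At A: no right child.
    Visit P.
    At P: go right to U.
      At U: go left to B.
        At B: go left to J.
          J is a leaf — visit J.
        Visit B.
        At B: no right child.
      Visit U.
      At U: no right child.
Visit H.
At H: no right child.

Z S A P J B U H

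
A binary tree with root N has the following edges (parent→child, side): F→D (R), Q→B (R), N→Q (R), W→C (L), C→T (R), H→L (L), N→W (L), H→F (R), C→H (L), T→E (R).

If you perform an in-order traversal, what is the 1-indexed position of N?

9

In-order visits the left subtree, then the node, then the right subtree.
At N: go left to W.
  At W: go left to C.
    At C: go left to H.
      At H: go left to L.
        L is a leaf — visit L.
      Visit H.
      At H: go right to F.
        At F: no left child.
        Visit F.
        At F: go right to D.
          D is a leaf — visit D.
    Visit C.
    At C: go right to T.
      At T: no left child.
      Visit T.
      At T: go right to E.
        E is a leaf — visit E.
  Visit W.
  At W: no right child.
Visit N.
At N: go right to Q.
  At Q: no left child.
  Visit Q.
  At Q: go right to B.
    B is a leaf — visit B.
Full in-order sequence: L, H, F, D, C, T, E, W, N, Q, B.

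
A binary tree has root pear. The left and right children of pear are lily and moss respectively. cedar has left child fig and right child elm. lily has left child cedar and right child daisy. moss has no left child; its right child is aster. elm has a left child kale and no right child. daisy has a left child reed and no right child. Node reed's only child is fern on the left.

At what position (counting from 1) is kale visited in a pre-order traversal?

6

Pre-order visits the node, then its left subtree, then its right subtree.
Visit pear.
At pear: go left to lily.
  Visit lily.
  At lily: go left to cedar.
    Visit cedar.
    At cedar: go left to fig.
      fig is a leaf — visit fig.
    At cedar: go right to elm.
      Visit elm.
      At elm: go left to kale.
        kale is a leaf — visit kale.
      At elm: no right child.
  At lily: go right to daisy.
    Visit daisy.
    At daisy: go left to reed.
      Visit reed.
      At reed: go left to fern.
        fern is a leaf — visit fern.
      At reed: no right child.
    At daisy: no right child.
At pear: go right to moss.
  Visit moss.
  At moss: no left child.
  At moss: go right to aster.
    aster is a leaf — visit aster.
Full pre-order sequence: pear, lily, cedar, fig, elm, kale, daisy, reed, fern, moss, aster.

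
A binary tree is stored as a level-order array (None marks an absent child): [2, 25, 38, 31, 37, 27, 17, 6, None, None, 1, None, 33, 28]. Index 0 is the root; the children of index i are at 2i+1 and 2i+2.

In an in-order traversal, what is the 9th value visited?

In-order visits the left subtree, then the node, then the right subtree.
At 2: go left to 25.
  At 25: go left to 31.
    At 31: go left to 6.
      6 is a leaf — visit 6.
    Visit 31.
    At 31: no right child.
  Visit 25.
  At 25: go right to 37.
    At 37: no left child.
    Visit 37.
    At 37: go right to 1.
      1 is a leaf — visit 1.
Visit 2.
At 2: go right to 38.
  At 38: go left to 27.
    At 27: no left child.
    Visit 27.
    At 27: go right to 33.
      33 is a leaf — visit 33.
  Visit 38.
  At 38: go right to 17.
    At 17: go left to 28.
      28 is a leaf — visit 28.
    Visit 17.
    At 17: no right child.
Full in-order sequence: 6, 31, 25, 37, 1, 2, 27, 33, 38, 28, 17.

38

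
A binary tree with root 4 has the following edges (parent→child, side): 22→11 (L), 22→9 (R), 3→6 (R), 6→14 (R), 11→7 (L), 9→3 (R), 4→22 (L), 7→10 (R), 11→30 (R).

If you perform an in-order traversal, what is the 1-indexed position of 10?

2

In-order visits the left subtree, then the node, then the right subtree.
At 4: go left to 22.
  At 22: go left to 11.
    At 11: go left to 7.
      At 7: no left child.
      Visit 7.
      At 7: go right to 10.
        10 is a leaf — visit 10.
    Visit 11.
    At 11: go right to 30.
      30 is a leaf — visit 30.
  Visit 22.
  At 22: go right to 9.
    At 9: no left child.
    Visit 9.
    At 9: go right to 3.
      At 3: no left child.
      Visit 3.
      At 3: go right to 6.
        At 6: no left child.
        Visit 6.
        At 6: go right to 14.
          14 is a leaf — visit 14.
Visit 4.
At 4: no right child.
Full in-order sequence: 7, 10, 11, 30, 22, 9, 3, 6, 14, 4.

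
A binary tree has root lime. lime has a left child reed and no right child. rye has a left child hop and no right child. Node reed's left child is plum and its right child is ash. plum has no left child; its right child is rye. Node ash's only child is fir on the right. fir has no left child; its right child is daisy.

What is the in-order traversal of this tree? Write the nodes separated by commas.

In-order visits the left subtree, then the node, then the right subtree.
At lime: go left to reed.
  At reed: go left to plum.
    At plum: no left child.
    Visit plum.
    At plum: go right to rye.
      At rye: go left to hop.
        hop is a leaf — visit hop.
      Visit rye.
      At rye: no right child.
  Visit reed.
  At reed: go right to ash.
    At ash: no left child.
    Visit ash.
    At ash: go right to fir.
      At fir: no left child.
      Visit fir.
      At fir: go right to daisy.
        daisy is a leaf — visit daisy.
Visit lime.
At lime: no right child.

plum, hop, rye, reed, ash, fir, daisy, lime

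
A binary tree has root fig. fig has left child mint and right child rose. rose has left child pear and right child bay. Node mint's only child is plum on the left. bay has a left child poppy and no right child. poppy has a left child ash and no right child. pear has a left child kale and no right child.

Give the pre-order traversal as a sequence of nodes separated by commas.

fig, mint, plum, rose, pear, kale, bay, poppy, ash

Pre-order visits the node, then its left subtree, then its right subtree.
Visit fig.
At fig: go left to mint.
  Visit mint.
  At mint: go left to plum.
    plum is a leaf — visit plum.
  At mint: no right child.
At fig: go right to rose.
  Visit rose.
  At rose: go left to pear.
    Visit pear.
    At pear: go left to kale.
      kale is a leaf — visit kale.
    At pear: no right child.
  At rose: go right to bay.
    Visit bay.
    At bay: go left to poppy.
      Visit poppy.
      At poppy: go left to ash.
        ash is a leaf — visit ash.
      At poppy: no right child.
    At bay: no right child.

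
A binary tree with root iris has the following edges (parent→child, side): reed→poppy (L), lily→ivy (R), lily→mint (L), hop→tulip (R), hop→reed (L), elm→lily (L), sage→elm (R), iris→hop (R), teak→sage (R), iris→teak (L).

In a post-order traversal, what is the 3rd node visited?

lily

Post-order visits the left subtree, then the right subtree, then the node.
At iris: go left to teak.
  At teak: no left child.
  At teak: go right to sage.
    At sage: no left child.
    At sage: go right to elm.
      At elm: go left to lily.
        At lily: go left to mint.
          mint is a leaf — visit mint.
        At lily: go right to ivy.
          ivy is a leaf — visit ivy.
        Visit lily.
      At elm: no right child.
      Visit elm.
    Visit sage.
  Visit teak.
At iris: go right to hop.
  At hop: go left to reed.
    At reed: go left to poppy.
      poppy is a leaf — visit poppy.
    At reed: no right child.
    Visit reed.
  At hop: go right to tulip.
    tulip is a leaf — visit tulip.
  Visit hop.
Visit iris.
Full post-order sequence: mint, ivy, lily, elm, sage, teak, poppy, reed, tulip, hop, iris.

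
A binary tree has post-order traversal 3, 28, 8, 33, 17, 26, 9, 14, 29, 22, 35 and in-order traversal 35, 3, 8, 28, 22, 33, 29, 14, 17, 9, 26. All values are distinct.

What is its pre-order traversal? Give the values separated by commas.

The last element of post-order is the root; it splits in-order into left and right subtrees.
Root 35: left subtree has 0 nodes { }, right has 10 {3, 8, 28, 22, 33, 29, 14, 17, 9, 26}.
  Root 22: left subtree has 3 nodes {3, 8, 28}, right has 6 {33, 29, 14, 17, 9, 26}.
    Root 8: left subtree has 1 node {3}, right has 1 {28}.
    Root 29: left subtree has 1 node {33}, right has 4 {14, 17, 9, 26}.
      Root 14: left subtree has 0 nodes { }, right has 3 {17, 9, 26}.
        Root 9: left subtree has 1 node {17}, right has 1 {26}.

35, 22, 8, 3, 28, 29, 33, 14, 9, 17, 26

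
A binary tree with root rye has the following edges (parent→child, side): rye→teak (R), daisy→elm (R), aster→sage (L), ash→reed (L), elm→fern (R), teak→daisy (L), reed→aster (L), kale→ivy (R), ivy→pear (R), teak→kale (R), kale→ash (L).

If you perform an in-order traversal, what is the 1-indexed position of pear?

In-order visits the left subtree, then the node, then the right subtree.
At rye: no left child.
Visit rye.
At rye: go right to teak.
  At teak: go left to daisy.
    At daisy: no left child.
    Visit daisy.
    At daisy: go right to elm.
      At elm: no left child.
      Visit elm.
      At elm: go right to fern.
        fern is a leaf — visit fern.
  Visit teak.
  At teak: go right to kale.
    At kale: go left to ash.
      At ash: go left to reed.
        At reed: go left to aster.
          At aster: go left to sage.
            sage is a leaf — visit sage.
          Visit aster.
          At aster: no right child.
        Visit reed.
        At reed: no right child.
      Visit ash.
      At ash: no right child.
    Visit kale.
    At kale: go right to ivy.
      At ivy: no left child.
      Visit ivy.
      At ivy: go right to pear.
        pear is a leaf — visit pear.
Full in-order sequence: rye, daisy, elm, fern, teak, sage, aster, reed, ash, kale, ivy, pear.

12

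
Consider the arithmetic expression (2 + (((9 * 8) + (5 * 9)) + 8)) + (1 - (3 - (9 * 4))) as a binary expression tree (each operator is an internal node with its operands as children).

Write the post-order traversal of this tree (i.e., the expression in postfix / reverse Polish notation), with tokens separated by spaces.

2 9 8 * 5 9 * + 8 + + 1 3 9 4 * - - +

Post-order on an expression tree gives postfix notation: for each operator, emit left operand, right operand, then the operator.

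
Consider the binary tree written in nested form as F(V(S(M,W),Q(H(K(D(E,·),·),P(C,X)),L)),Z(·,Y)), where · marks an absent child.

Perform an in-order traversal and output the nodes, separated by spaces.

M S W V E D K H C P X Q L F Z Y

In-order visits the left subtree, then the node, then the right subtree.
At F: go left to V.
  At V: go left to S.
    At S: go left to M.
      M is a leaf — visit M.
    Visit S.
    At S: go right to W.
      W is a leaf — visit W.
  Visit V.
  At V: go right to Q.
    At Q: go left to H.
      At H: go left to K.
        At K: go left to D.
          At D: go left to E.
            E is a leaf — visit E.
          Visit D.
          At D: no right child.
        Visit K.
        At K: no right child.
      Visit H.
      At H: go right to P.
        At P: go left to C.
          C is a leaf — visit C.
        Visit P.
        At P: go right to X.
          X is a leaf — visit X.
    Visit Q.
    At Q: go right to L.
      L is a leaf — visit L.
Visit F.
At F: go right to Z.
  At Z: no left child.
  Visit Z.
  At Z: go right to Y.
    Y is a leaf — visit Y.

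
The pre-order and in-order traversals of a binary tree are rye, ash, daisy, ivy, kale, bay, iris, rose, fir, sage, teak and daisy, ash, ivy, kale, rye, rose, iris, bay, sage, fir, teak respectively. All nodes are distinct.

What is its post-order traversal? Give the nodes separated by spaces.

The first element of pre-order is the root; it splits in-order into left and right subtrees.
Root rye: left subtree has 4 nodes {daisy, ash, ivy, kale}, right has 6 {rose, iris, bay, sage, fir, teak}.
  Root ash: left subtree has 1 node {daisy}, right has 2 {ivy, kale}.
    Root ivy: left subtree has 0 nodes { }, right has 1 {kale}.
  Root bay: left subtree has 2 nodes {rose, iris}, right has 3 {sage, fir, teak}.
    Root iris: left subtree has 1 node {rose}, right has 0 { }.
    Root fir: left subtree has 1 node {sage}, right has 1 {teak}.

daisy kale ivy ash rose iris sage teak fir bay rye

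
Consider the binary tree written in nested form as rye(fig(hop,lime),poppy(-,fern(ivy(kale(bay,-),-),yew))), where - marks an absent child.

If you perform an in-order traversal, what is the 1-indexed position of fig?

In-order visits the left subtree, then the node, then the right subtree.
At rye: go left to fig.
  At fig: go left to hop.
    hop is a leaf — visit hop.
  Visit fig.
  At fig: go right to lime.
    lime is a leaf — visit lime.
Visit rye.
At rye: go right to poppy.
  At poppy: no left child.
  Visit poppy.
  At poppy: go right to fern.
    At fern: go left to ivy.
      At ivy: go left to kale.
        At kale: go left to bay.
          bay is a leaf — visit bay.
        Visit kale.
        At kale: no right child.
      Visit ivy.
      At ivy: no right child.
    Visit fern.
    At fern: go right to yew.
      yew is a leaf — visit yew.
Full in-order sequence: hop, fig, lime, rye, poppy, bay, kale, ivy, fern, yew.

2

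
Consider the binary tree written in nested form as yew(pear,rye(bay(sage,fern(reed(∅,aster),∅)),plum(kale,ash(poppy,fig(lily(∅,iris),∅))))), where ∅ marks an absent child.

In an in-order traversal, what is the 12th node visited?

In-order visits the left subtree, then the node, then the right subtree.
At yew: go left to pear.
  pear is a leaf — visit pear.
Visit yew.
At yew: go right to rye.
  At rye: go left to bay.
    At bay: go left to sage.
      sage is a leaf — visit sage.
    Visit bay.
    At bay: go right to fern.
      At fern: go left to reed.
        At reed: no left child.
        Visit reed.
        At reed: go right to aster.
          aster is a leaf — visit aster.
      Visit fern.
      At fern: no right child.
  Visit rye.
  At rye: go right to plum.
    At plum: go left to kale.
      kale is a leaf — visit kale.
    Visit plum.
    At plum: go right to ash.
      At ash: go left to poppy.
        poppy is a leaf — visit poppy.
      Visit ash.
      At ash: go right to fig.
        At fig: go left to lily.
          At lily: no left child.
          Visit lily.
          At lily: go right to iris.
            iris is a leaf — visit iris.
        Visit fig.
        At fig: no right child.
Full in-order sequence: pear, yew, sage, bay, reed, aster, fern, rye, kale, plum, poppy, ash, lily, iris, fig.

ash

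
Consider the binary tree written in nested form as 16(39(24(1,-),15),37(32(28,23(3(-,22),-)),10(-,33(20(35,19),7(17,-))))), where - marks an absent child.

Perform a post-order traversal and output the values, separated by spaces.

Post-order visits the left subtree, then the right subtree, then the node.
At 16: go left to 39.
  At 39: go left to 24.
    At 24: go left to 1.
      1 is a leaf — visit 1.
    At 24: no right child.
    Visit 24.
  At 39: go right to 15.
    15 is a leaf — visit 15.
  Visit 39.
At 16: go right to 37.
  At 37: go left to 32.
    At 32: go left to 28.
      28 is a leaf — visit 28.
    At 32: go right to 23.
      At 23: go left to 3.
        At 3: no left child.
        At 3: go right to 22.
          22 is a leaf — visit 22.
        Visit 3.
      At 23: no right child.
      Visit 23.
    Visit 32.
  At 37: go right to 10.
    At 10: no left child.
    At 10: go right to 33.
      At 33: go left to 20.
        At 20: go left to 35.
          35 is a leaf — visit 35.
        At 20: go right to 19.
          19 is a leaf — visit 19.
        Visit 20.
      At 33: go right to 7.
        At 7: go left to 17.
          17 is a leaf — visit 17.
        At 7: no right child.
        Visit 7.
      Visit 33.
    Visit 10.
  Visit 37.
Visit 16.

1 24 15 39 28 22 3 23 32 35 19 20 17 7 33 10 37 16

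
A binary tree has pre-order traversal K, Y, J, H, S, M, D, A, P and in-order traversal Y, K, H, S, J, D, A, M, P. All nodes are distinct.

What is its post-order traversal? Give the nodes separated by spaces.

The first element of pre-order is the root; it splits in-order into left and right subtrees.
Root K: left subtree has 1 node {Y}, right has 7 {H, S, J, D, A, M, P}.
  Root J: left subtree has 2 nodes {H, S}, right has 4 {D, A, M, P}.
    Root H: left subtree has 0 nodes { }, right has 1 {S}.
    Root M: left subtree has 2 nodes {D, A}, right has 1 {P}.
      Root D: left subtree has 0 nodes { }, right has 1 {A}.

Y S H A D P M J K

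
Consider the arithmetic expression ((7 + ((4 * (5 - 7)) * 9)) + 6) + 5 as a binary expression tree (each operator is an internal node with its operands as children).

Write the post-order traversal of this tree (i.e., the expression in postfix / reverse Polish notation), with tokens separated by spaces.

Post-order on an expression tree gives postfix notation: for each operator, emit left operand, right operand, then the operator.

7 4 5 7 - * 9 * + 6 + 5 +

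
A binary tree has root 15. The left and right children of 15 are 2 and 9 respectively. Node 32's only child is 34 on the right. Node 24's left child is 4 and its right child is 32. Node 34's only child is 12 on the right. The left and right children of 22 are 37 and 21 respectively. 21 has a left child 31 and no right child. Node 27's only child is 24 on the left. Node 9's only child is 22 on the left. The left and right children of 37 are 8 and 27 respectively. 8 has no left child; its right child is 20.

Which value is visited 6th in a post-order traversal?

34

Post-order visits the left subtree, then the right subtree, then the node.
At 15: go left to 2.
  2 is a leaf — visit 2.
At 15: go right to 9.
  At 9: go left to 22.
    At 22: go left to 37.
      At 37: go left to 8.
        At 8: no left child.
        At 8: go right to 20.
          20 is a leaf — visit 20.
        Visit 8.
      At 37: go right to 27.
        At 27: go left to 24.
          At 24: go left to 4.
            4 is a leaf — visit 4.
          At 24: go right to 32.
            At 32: no left child.
            At 32: go right to 34.
              At 34: no left child.
              At 34: go right to 12.
                12 is a leaf — visit 12.
              Visit 34.
            Visit 32.
          Visit 24.
        At 27: no right child.
        Visit 27.
      Visit 37.
    At 22: go right to 21.
      At 21: go left to 31.
        31 is a leaf — visit 31.
      At 21: no right child.
      Visit 21.
    Visit 22.
  At 9: no right child.
  Visit 9.
Visit 15.
Full post-order sequence: 2, 20, 8, 4, 12, 34, 32, 24, 27, 37, 31, 21, 22, 9, 15.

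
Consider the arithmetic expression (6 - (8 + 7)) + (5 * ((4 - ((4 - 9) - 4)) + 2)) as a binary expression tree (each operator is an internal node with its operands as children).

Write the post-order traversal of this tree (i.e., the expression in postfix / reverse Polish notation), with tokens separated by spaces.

Post-order on an expression tree gives postfix notation: for each operator, emit left operand, right operand, then the operator.

6 8 7 + - 5 4 4 9 - 4 - - 2 + * +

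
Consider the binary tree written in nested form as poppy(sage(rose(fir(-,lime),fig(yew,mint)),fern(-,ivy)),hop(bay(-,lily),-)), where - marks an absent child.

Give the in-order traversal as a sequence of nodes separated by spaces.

In-order visits the left subtree, then the node, then the right subtree.
At poppy: go left to sage.
  At sage: go left to rose.
    At rose: go left to fir.
      At fir: no left child.
      Visit fir.
      At fir: go right to lime.
        lime is a leaf — visit lime.
    Visit rose.
    At rose: go right to fig.
      At fig: go left to yew.
        yew is a leaf — visit yew.
      Visit fig.
      At fig: go right to mint.
        mint is a leaf — visit mint.
  Visit sage.
  At sage: go right to fern.
    At fern: no left child.
    Visit fern.
    At fern: go right to ivy.
      ivy is a leaf — visit ivy.
Visit poppy.
At poppy: go right to hop.
  At hop: go left to bay.
    At bay: no left child.
    Visit bay.
    At bay: go right to lily.
      lily is a leaf — visit lily.
  Visit hop.
  At hop: no right child.

fir lime rose yew fig mint sage fern ivy poppy bay lily hop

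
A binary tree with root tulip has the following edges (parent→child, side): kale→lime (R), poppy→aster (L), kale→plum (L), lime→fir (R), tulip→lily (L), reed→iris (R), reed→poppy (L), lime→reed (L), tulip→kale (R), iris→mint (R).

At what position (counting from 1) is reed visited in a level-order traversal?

Level-order visits nodes level by level from the root, left to right within each level.
Level 0: tulip
Level 1: lily, kale
Level 2: plum, lime
Level 3: reed, fir
Level 4: poppy, iris
Level 5: aster, mint
Full level-order sequence: tulip, lily, kale, plum, lime, reed, fir, poppy, iris, aster, mint.

6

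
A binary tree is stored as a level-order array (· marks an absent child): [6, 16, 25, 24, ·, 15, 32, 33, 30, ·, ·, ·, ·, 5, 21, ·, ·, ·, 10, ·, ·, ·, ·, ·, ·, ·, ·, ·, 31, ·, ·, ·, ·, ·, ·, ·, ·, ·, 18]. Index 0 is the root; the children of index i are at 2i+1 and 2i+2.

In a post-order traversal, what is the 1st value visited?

33

Post-order visits the left subtree, then the right subtree, then the node.
At 6: go left to 16.
  At 16: go left to 24.
    At 24: go left to 33.
      33 is a leaf — visit 33.
    At 24: go right to 30.
      At 30: no left child.
      At 30: go right to 10.
        At 10: no left child.
        At 10: go right to 18.
          18 is a leaf — visit 18.
        Visit 10.
      Visit 30.
    Visit 24.
  At 16: no right child.
  Visit 16.
At 6: go right to 25.
  At 25: go left to 15.
    15 is a leaf — visit 15.
  At 25: go right to 32.
    At 32: go left to 5.
      At 5: no left child.
      At 5: go right to 31.
        31 is a leaf — visit 31.
      Visit 5.
    At 32: go right to 21.
      21 is a leaf — visit 21.
    Visit 32.
  Visit 25.
Visit 6.
Full post-order sequence: 33, 18, 10, 30, 24, 16, 15, 31, 5, 21, 32, 25, 6.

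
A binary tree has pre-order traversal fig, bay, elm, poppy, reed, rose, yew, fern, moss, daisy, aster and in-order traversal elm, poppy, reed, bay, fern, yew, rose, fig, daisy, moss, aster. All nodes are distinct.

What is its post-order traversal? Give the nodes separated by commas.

The first element of pre-order is the root; it splits in-order into left and right subtrees.
Root fig: left subtree has 7 nodes {elm, poppy, reed, bay, fern, yew, rose}, right has 3 {daisy, moss, aster}.
  Root bay: left subtree has 3 nodes {elm, poppy, reed}, right has 3 {fern, yew, rose}.
    Root elm: left subtree has 0 nodes { }, right has 2 {poppy, reed}.
      Root poppy: left subtree has 0 nodes { }, right has 1 {reed}.
    Root rose: left subtree has 2 nodes {fern, yew}, right has 0 { }.
      Root yew: left subtree has 1 node {fern}, right has 0 { }.
  Root moss: left subtree has 1 node {daisy}, right has 1 {aster}.

reed, poppy, elm, fern, yew, rose, bay, daisy, aster, moss, fig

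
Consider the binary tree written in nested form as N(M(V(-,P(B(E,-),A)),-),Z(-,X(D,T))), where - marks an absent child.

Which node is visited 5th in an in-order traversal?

In-order visits the left subtree, then the node, then the right subtree.
At N: go left to M.
  At M: go left to V.
    At V: no left child.
    Visit V.
    At V: go right to P.
      At P: go left to B.
        At B: go left to E.
          E is a leaf — visit E.
        Visit B.
        At B: no right child.
      Visit P.
      At P: go right to A.
        A is a leaf — visit A.
  Visit M.
  At M: no right child.
Visit N.
At N: go right to Z.
  At Z: no left child.
  Visit Z.
  At Z: go right to X.
    At X: go left to D.
      D is a leaf — visit D.
    Visit X.
    At X: go right to T.
      T is a leaf — visit T.
Full in-order sequence: V, E, B, P, A, M, N, Z, D, X, T.

A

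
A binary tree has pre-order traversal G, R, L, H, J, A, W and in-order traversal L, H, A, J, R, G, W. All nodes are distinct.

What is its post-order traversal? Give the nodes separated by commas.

A, J, H, L, R, W, G

The first element of pre-order is the root; it splits in-order into left and right subtrees.
Root G: left subtree has 5 nodes {L, H, A, J, R}, right has 1 {W}.
  Root R: left subtree has 4 nodes {L, H, A, J}, right has 0 { }.
    Root L: left subtree has 0 nodes { }, right has 3 {H, A, J}.
      Root H: left subtree has 0 nodes { }, right has 2 {A, J}.
        Root J: left subtree has 1 node {A}, right has 0 { }.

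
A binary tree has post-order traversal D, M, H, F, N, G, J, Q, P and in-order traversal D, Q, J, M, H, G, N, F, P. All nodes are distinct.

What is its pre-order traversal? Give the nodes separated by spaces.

The last element of post-order is the root; it splits in-order into left and right subtrees.
Root P: left subtree has 8 nodes {D, Q, J, M, H, G, N, F}, right has 0 { }.
  Root Q: left subtree has 1 node {D}, right has 6 {J, M, H, G, N, F}.
    Root J: left subtree has 0 nodes { }, right has 5 {M, H, G, N, F}.
      Root G: left subtree has 2 nodes {M, H}, right has 2 {N, F}.
        Root H: left subtree has 1 node {M}, right has 0 { }.
        Root N: left subtree has 0 nodes { }, right has 1 {F}.

P Q D J G H M N F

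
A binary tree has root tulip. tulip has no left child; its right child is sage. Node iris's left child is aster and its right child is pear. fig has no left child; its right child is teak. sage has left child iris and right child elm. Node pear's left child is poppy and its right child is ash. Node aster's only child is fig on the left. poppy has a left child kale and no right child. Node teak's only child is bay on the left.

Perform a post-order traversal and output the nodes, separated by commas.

bay, teak, fig, aster, kale, poppy, ash, pear, iris, elm, sage, tulip

Post-order visits the left subtree, then the right subtree, then the node.
At tulip: no left child.
At tulip: go right to sage.
  At sage: go left to iris.
    At iris: go left to aster.
      At aster: go left to fig.
        At fig: no left child.
        At fig: go right to teak.
          At teak: go left to bay.
            bay is a leaf — visit bay.
          At teak: no right child.
          Visit teak.
        Visit fig.
      At aster: no right child.
      Visit aster.
    At iris: go right to pear.
      At pear: go left to poppy.
        At poppy: go left to kale.
          kale is a leaf — visit kale.
        At poppy: no right child.
        Visit poppy.
      At pear: go right to ash.
        ash is a leaf — visit ash.
      Visit pear.
    Visit iris.
  At sage: go right to elm.
    elm is a leaf — visit elm.
  Visit sage.
Visit tulip.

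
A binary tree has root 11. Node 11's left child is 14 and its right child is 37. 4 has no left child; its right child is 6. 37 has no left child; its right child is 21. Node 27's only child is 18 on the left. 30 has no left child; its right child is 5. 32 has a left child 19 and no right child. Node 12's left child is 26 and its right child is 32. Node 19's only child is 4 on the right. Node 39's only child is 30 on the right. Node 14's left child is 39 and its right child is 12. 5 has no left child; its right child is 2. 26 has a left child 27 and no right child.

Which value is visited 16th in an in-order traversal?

21

In-order visits the left subtree, then the node, then the right subtree.
At 11: go left to 14.
  At 14: go left to 39.
    At 39: no left child.
    Visit 39.
    At 39: go right to 30.
      At 30: no left child.
      Visit 30.
      At 30: go right to 5.
        At 5: no left child.
        Visit 5.
        At 5: go right to 2.
          2 is a leaf — visit 2.
  Visit 14.
  At 14: go right to 12.
    At 12: go left to 26.
      At 26: go left to 27.
        At 27: go left to 18.
          18 is a leaf — visit 18.
        Visit 27.
        At 27: no right child.
      Visit 26.
      At 26: no right child.
    Visit 12.
    At 12: go right to 32.
      At 32: go left to 19.
        At 19: no left child.
        Visit 19.
        At 19: go right to 4.
          At 4: no left child.
          Visit 4.
          At 4: go right to 6.
            6 is a leaf — visit 6.
      Visit 32.
      At 32: no right child.
Visit 11.
At 11: go right to 37.
  At 37: no left child.
  Visit 37.
  At 37: go right to 21.
    21 is a leaf — visit 21.
Full in-order sequence: 39, 30, 5, 2, 14, 18, 27, 26, 12, 19, 4, 6, 32, 11, 37, 21.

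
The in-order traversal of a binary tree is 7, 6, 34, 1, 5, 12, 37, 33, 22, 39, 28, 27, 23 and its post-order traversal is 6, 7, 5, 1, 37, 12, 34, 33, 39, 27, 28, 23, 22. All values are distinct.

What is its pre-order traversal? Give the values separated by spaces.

22 33 34 7 6 12 1 5 37 23 28 39 27

The last element of post-order is the root; it splits in-order into left and right subtrees.
Root 22: left subtree has 8 nodes {7, 6, 34, 1, 5, 12, 37, 33}, right has 4 {39, 28, 27, 23}.
  Root 33: left subtree has 7 nodes {7, 6, 34, 1, 5, 12, 37}, right has 0 { }.
    Root 34: left subtree has 2 nodes {7, 6}, right has 4 {1, 5, 12, 37}.
      Root 7: left subtree has 0 nodes { }, right has 1 {6}.
      Root 12: left subtree has 2 nodes {1, 5}, right has 1 {37}.
        Root 1: left subtree has 0 nodes { }, right has 1 {5}.
  Root 23: left subtree has 3 nodes {39, 28, 27}, right has 0 { }.
    Root 28: left subtree has 1 node {39}, right has 1 {27}.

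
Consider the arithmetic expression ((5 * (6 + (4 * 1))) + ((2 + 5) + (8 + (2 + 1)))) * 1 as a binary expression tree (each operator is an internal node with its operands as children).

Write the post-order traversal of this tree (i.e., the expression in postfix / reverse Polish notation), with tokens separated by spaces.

5 6 4 1 * + * 2 5 + 8 2 1 + + + + 1 *

Post-order on an expression tree gives postfix notation: for each operator, emit left operand, right operand, then the operator.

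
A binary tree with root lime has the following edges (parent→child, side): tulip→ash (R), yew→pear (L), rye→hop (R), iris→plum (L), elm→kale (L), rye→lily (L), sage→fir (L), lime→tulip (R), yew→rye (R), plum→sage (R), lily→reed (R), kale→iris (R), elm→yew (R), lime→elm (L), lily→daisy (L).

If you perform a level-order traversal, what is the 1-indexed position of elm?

Level-order visits nodes level by level from the root, left to right within each level.
Level 0: lime
Level 1: elm, tulip
Level 2: kale, yew, ash
Level 3: iris, pear, rye
Level 4: plum, lily, hop
Level 5: sage, daisy, reed
Level 6: fir
Full level-order sequence: lime, elm, tulip, kale, yew, ash, iris, pear, rye, plum, lily, hop, sage, daisy, reed, fir.

2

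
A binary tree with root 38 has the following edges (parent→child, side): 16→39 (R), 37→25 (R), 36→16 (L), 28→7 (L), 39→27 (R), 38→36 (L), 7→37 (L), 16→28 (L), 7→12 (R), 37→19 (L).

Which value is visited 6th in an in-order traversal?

In-order visits the left subtree, then the node, then the right subtree.
At 38: go left to 36.
  At 36: go left to 16.
    At 16: go left to 28.
      At 28: go left to 7.
        At 7: go left to 37.
          At 37: go left to 19.
            19 is a leaf — visit 19.
          Visit 37.
          At 37: go right to 25.
            25 is a leaf — visit 25.
        Visit 7.
        At 7: go right to 12.
          12 is a leaf — visit 12.
      Visit 28.
      At 28: no right child.
    Visit 16.
    At 16: go right to 39.
      At 39: no left child.
      Visit 39.
      At 39: go right to 27.
        27 is a leaf — visit 27.
  Visit 36.
  At 36: no right child.
Visit 38.
At 38: no right child.
Full in-order sequence: 19, 37, 25, 7, 12, 28, 16, 39, 27, 36, 38.

28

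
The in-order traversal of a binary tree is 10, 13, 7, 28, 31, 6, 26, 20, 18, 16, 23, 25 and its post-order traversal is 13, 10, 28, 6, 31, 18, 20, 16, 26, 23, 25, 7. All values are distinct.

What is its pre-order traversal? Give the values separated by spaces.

The last element of post-order is the root; it splits in-order into left and right subtrees.
Root 7: left subtree has 2 nodes {10, 13}, right has 9 {28, 31, 6, 26, 20, 18, 16, 23, 25}.
  Root 10: left subtree has 0 nodes { }, right has 1 {13}.
  Root 25: left subtree has 8 nodes {28, 31, 6, 26, 20, 18, 16, 23}, right has 0 { }.
    Root 23: left subtree has 7 nodes {28, 31, 6, 26, 20, 18, 16}, right has 0 { }.
      Root 26: left subtree has 3 nodes {28, 31, 6}, right has 3 {20, 18, 16}.
        Root 31: left subtree has 1 node {28}, right has 1 {6}.
        Root 16: left subtree has 2 nodes {20, 18}, right has 0 { }.
          Root 20: left subtree has 0 nodes { }, right has 1 {18}.

7 10 13 25 23 26 31 28 6 16 20 18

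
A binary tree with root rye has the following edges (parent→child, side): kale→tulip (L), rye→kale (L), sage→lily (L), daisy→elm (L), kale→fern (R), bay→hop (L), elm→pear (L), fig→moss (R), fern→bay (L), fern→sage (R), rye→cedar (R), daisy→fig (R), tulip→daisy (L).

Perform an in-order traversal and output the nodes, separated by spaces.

pear elm daisy fig moss tulip kale hop bay fern lily sage rye cedar

In-order visits the left subtree, then the node, then the right subtree.
At rye: go left to kale.
  At kale: go left to tulip.
    At tulip: go left to daisy.
      At daisy: go left to elm.
        At elm: go left to pear.
          pear is a leaf — visit pear.
        Visit elm.
        At elm: no right child.
      Visit daisy.
      At daisy: go right to fig.
        At fig: no left child.
        Visit fig.
        At fig: go right to moss.
          moss is a leaf — visit moss.
    Visit tulip.
    At tulip: no right child.
  Visit kale.
  At kale: go right to fern.
    At fern: go left to bay.
      At bay: go left to hop.
        hop is a leaf — visit hop.
      Visit bay.
      At bay: no right child.
    Visit fern.
    At fern: go right to sage.
      At sage: go left to lily.
        lily is a leaf — visit lily.
      Visit sage.
      At sage: no right child.
Visit rye.
At rye: go right to cedar.
  cedar is a leaf — visit cedar.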